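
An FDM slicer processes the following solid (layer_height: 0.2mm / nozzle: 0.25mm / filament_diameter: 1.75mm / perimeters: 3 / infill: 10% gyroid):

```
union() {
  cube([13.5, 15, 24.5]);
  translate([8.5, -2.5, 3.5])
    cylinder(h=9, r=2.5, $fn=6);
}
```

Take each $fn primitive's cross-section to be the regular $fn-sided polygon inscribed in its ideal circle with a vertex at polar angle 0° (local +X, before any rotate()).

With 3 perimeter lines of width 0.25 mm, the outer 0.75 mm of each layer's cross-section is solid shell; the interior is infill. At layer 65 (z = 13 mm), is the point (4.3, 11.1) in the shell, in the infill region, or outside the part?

infill

At z = 13 mm: the cube (footprint 13.5×15) is included at this height; the cylinder at (8.5, -2.5) is not intersected at this z (z outside [3.5, 12.5]); Combining (union): only the 13.5×15 cube is present, so the union is just that shape — 1 connected region. Overall, the cross-section is a single solid region. The nearest boundary edge runs (13.50, 15.00)→(0.00, 15.00); distance from the point to it = 3.90 mm. The point is inside the cross-section and 3.90 mm from the nearest boundary — more than the 0.75 mm shell width (3 × 0.25), so it's in the infill interior.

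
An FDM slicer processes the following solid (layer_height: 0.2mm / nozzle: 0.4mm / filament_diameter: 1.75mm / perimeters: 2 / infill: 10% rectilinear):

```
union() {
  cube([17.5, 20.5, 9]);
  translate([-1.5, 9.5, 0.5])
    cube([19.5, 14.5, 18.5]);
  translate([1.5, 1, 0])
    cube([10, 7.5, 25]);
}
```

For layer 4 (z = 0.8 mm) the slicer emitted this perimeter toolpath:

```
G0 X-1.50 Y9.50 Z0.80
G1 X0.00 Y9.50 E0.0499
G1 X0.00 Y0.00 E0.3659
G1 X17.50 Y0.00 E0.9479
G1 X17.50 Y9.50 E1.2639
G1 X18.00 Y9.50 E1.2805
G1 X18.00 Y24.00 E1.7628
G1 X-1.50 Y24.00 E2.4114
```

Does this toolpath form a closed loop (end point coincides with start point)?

no

Start point (G0): (-1.50, 9.50). End point (last G1): the path does not return to the start — open.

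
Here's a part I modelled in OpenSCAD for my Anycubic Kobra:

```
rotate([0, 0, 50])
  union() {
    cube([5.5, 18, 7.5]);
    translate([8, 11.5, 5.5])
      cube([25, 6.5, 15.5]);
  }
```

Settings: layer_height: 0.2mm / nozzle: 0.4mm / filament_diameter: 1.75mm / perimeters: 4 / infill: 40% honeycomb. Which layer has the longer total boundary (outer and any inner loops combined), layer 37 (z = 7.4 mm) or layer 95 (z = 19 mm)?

Layer 37 (z = 7.4): the cube is present — its section is the full 5.5×18 rectangle (perimeter 47.00 mm); the cube at (8, 11.5) is present — its section is the full 25×6.5 rectangle (perimeter 63.00 mm); Taking the union: the 2 present regions are separate (no shared area or edge), so areas and boundary lengths simply add and each stays a separate island — boundary = 110.00 mm; (rotated 50° about Z; rotation is an isometry so areas/perimeters/island counts are preserved). So its perimeter = 110.00 mm. Layer 95 (z = 19): the cube is absent (z outside [0, 7.5]); the 25×6.5 cube at (8, 11.5) contributes its full rectangle (perimeter 63.00 mm); Taking the union: only the 25×6.5 cube at (8, 11.5) is present, so the union is just that shape — boundary = 63.00 mm; (whole slice rotated 50° about Z — lengths, areas and connectivity unchanged). So its perimeter = 63.00 mm. Layer 37 is larger (110.00 vs 63.00 mm).

layer 37 (z = 7.4 mm)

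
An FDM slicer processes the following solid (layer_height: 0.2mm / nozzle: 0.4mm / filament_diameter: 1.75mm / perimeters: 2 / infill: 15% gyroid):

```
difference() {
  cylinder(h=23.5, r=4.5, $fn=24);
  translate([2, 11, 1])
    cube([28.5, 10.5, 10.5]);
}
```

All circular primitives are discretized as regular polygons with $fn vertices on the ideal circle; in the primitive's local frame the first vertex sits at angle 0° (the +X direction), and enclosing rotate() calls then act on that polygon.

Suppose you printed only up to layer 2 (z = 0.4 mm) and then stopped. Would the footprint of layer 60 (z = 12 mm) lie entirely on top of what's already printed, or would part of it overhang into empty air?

Compare the two slices. At z = 0.4: the r=4.5 cylinder gives a regular 24-gon of circumradius 4.5 (constant along its height) (area = (24/2)·4.500²·sin(360°/24) = 62.89 mm²); the cube at (2, 11) is absent (z outside [1, 11.5]); After the difference (first − rest): none of the subtracted shapes is present at this height, so the r=4.5 cylinder is unchanged — area = 62.89 mm². At z = 12: the r=4.5 cylinder gives a regular 24-gon of circumradius 4.5 (constant along its height) (area = (24/2)·4.500²·sin(360°/24) = 62.89 mm²); the cube at (2, 11) is not intersected at this z (z outside [1, 11.5]); Taking the first minus the rest: none of the subtracted shapes is present at this height, so the r=4.5 cylinder is unchanged — area = 62.89 mm². Checking containment: the cross-section at z = 12 is a subset of the cross-section at z = 0.4.

entirely on top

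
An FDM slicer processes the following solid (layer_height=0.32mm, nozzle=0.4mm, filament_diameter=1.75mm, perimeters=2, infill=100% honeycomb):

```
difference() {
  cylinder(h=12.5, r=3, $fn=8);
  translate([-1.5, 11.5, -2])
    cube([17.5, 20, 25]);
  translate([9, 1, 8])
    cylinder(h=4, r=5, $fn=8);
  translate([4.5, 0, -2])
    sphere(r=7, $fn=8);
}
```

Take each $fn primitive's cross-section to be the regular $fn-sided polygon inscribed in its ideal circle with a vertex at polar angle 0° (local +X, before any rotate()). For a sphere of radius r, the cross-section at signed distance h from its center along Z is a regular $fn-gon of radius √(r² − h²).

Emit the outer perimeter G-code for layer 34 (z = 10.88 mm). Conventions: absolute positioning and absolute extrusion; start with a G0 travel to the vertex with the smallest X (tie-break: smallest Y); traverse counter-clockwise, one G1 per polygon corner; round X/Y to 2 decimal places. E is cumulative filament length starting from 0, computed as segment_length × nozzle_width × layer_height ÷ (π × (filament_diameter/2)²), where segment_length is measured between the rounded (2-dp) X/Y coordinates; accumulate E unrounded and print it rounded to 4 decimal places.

G0 X-3.00 Y0.00 Z10.88
G1 X-2.12 Y-2.12 E0.1222
G1 X0.00 Y-3.00 E0.2443
G1 X2.12 Y-2.12 E0.3665
G1 X3.00 Y0.00 E0.4886
G1 X2.12 Y2.12 E0.6108
G1 X0.00 Y3.00 E0.7329
G1 X-2.12 Y2.12 E0.8551
G1 X-3.00 Y0.00 E0.9772

At z = 10.88 mm: the r=3 cylinder contributes a regular 8-gon of circumradius 3; the cube at (-1.5, 11.5) (footprint 17.5×20) is included at this height; the cylinder at (9, 1): section is a regular 8-gon, circumradius r=5; the sphere at (4.5, 0) does not reach this height (|z−center|=12.880 > r=7); Subtracting the remaining from the first: starting from the r=3 cylinder, the 17.5×20 cube at (-1.5, 11.5) misses the remaining region (no effect); the r=5 cylinder at (9, 1) misses the remaining region (no effect) — 1 connected region. The outline is a single polygon with 8 vertices. Extrusion per mm of travel: 0.4 × 0.32 / (π × 0.875²) = 0.053216. Accumulating E over each segment gives final E = 0.9772.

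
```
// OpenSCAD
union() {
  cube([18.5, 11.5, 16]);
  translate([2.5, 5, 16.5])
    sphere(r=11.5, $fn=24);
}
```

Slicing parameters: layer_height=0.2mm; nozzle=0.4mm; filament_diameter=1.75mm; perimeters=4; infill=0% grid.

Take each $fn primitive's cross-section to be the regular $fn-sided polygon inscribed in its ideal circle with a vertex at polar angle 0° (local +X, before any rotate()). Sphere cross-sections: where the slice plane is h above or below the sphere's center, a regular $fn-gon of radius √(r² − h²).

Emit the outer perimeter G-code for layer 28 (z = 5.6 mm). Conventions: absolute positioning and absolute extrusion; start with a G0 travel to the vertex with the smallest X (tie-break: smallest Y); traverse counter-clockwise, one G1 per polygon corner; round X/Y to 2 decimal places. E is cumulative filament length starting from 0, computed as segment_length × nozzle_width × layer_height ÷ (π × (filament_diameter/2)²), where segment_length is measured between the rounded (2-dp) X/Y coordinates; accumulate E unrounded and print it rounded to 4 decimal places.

G0 X-1.17 Y5.00 Z5.60
G1 X-1.04 Y4.05 E0.0319
G1 X-0.67 Y3.17 E0.0636
G1 X-0.09 Y2.41 E0.0954
G1 X0.00 Y2.34 E0.0992
G1 X0.00 Y0.00 E0.1771
G1 X18.50 Y0.00 E0.7924
G1 X18.50 Y11.50 E1.1749
G1 X0.00 Y11.50 E1.7902
G1 X0.00 Y7.66 E1.9179
G1 X-0.09 Y7.59 E1.9217
G1 X-0.67 Y6.83 E1.9535
G1 X-1.04 Y5.95 E1.9852
G1 X-1.17 Y5.00 E2.0171

At z = 5.6 mm: the cube is present — its section is the full 18.5×11.5 rectangle; the r=11.5 sphere at (2.5, 5) contributes a regular 24-gon of circumradius √(11.5²−10.9²) = 3.666; Taking the union: the regions partially overlap (shared area 37.54 mm²), so overlapping operands fuse into one piece — 1 connected region. The outline is a single polygon with 13 vertices. Extrusion per mm of travel: 0.4 × 0.2 / (π × 0.875²) = 0.033260. Accumulating E over each segment gives final E = 2.0171.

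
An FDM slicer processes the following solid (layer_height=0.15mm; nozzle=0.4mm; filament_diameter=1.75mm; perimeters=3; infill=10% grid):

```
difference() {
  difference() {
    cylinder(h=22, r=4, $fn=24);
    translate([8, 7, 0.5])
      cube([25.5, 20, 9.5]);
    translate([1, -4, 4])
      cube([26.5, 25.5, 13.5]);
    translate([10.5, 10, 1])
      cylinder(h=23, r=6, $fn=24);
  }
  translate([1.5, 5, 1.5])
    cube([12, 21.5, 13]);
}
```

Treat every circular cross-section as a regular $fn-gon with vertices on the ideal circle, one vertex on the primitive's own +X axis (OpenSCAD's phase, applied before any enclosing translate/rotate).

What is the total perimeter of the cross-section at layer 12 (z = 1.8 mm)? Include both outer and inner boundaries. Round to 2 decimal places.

At z = 1.8 mm: the cylinder: section is a regular 24-gon, circumradius r=4 (perimeter = 2·24·4.000·sin(180°/24) = 25.06 mm); the 25.5×20 cube at (8, 7) contributes its full rectangle (perimeter 91.00 mm); the cube at (1, -4) is absent (z outside [4, 17.5]); the r=6 cylinder at (10.5, 10) contributes a regular 24-gon of circumradius 6 (perimeter = 2·24·6.000·sin(180°/24) = 37.59 mm); Subtracting the remaining from the first: starting from the r=4 cylinder, the 25.5×20 cube at (8, 7) misses the remaining region (no effect); the r=6 cylinder at (10.5, 10) misses the remaining region (no effect) — boundary = 25.06 mm; the cube at (1.5, 5) (footprint 12×21.5) is included at this height (perimeter 67.00 mm); After the difference (first − rest): starting from the result so far, the 12×21.5 cube at (1.5, 5) misses the remaining region (no effect) — boundary = 25.06 mm. Overall, the cross-section is a single solid region. Total boundary length (outer) = 25.06 mm.

25.06 mm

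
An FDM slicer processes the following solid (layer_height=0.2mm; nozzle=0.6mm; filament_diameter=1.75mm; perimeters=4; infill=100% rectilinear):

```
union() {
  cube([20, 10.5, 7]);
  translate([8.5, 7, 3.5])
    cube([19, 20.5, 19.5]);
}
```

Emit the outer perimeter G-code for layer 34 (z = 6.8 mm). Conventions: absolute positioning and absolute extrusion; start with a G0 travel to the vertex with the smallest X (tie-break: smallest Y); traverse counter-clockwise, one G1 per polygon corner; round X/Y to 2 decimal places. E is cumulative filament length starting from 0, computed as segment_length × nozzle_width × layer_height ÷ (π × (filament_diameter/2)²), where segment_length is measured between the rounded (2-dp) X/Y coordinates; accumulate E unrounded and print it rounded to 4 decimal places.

At z = 6.8 mm: the cube is present — its section is the full 20×10.5 rectangle; the cube at (8.5, 7) (footprint 19×20.5) is included at this height; Merging all regions: the regions partially overlap (shared area 40.25 mm²), so overlapping operands fuse into one piece — 1 connected region. The outline is a single polygon with 8 vertices. Extrusion per mm of travel: 0.6 × 0.2 / (π × 0.875²) = 0.049890. Accumulating E over each segment gives final E = 5.4879.

G0 X0.00 Y0.00 Z6.80
G1 X20.00 Y0.00 E0.9978
G1 X20.00 Y7.00 E1.3470
G1 X27.50 Y7.00 E1.7212
G1 X27.50 Y27.50 E2.7440
G1 X8.50 Y27.50 E3.6919
G1 X8.50 Y10.50 E4.5400
G1 X0.00 Y10.50 E4.9641
G1 X0.00 Y0.00 E5.4879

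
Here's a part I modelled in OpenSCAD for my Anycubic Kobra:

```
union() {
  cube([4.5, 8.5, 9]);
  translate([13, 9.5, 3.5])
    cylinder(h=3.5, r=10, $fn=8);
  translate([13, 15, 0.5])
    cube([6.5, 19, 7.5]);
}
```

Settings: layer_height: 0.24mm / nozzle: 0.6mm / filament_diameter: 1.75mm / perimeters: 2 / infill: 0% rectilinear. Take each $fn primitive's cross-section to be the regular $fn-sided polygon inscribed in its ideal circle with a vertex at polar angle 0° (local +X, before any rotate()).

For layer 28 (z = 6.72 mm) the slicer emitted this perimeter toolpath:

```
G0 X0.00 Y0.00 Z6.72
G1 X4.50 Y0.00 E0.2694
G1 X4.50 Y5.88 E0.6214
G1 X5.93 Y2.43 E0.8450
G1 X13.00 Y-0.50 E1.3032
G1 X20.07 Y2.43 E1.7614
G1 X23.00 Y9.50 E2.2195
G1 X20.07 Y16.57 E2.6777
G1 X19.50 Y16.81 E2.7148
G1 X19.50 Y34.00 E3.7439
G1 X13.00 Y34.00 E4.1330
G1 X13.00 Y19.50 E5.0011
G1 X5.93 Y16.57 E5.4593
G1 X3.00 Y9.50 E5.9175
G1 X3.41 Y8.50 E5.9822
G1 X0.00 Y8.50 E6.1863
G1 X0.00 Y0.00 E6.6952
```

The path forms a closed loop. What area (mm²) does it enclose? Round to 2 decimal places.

Apply the shoelace formula to the sequence of (X, Y) vertices; enclosed area = 422.64 mm².

422.64 mm²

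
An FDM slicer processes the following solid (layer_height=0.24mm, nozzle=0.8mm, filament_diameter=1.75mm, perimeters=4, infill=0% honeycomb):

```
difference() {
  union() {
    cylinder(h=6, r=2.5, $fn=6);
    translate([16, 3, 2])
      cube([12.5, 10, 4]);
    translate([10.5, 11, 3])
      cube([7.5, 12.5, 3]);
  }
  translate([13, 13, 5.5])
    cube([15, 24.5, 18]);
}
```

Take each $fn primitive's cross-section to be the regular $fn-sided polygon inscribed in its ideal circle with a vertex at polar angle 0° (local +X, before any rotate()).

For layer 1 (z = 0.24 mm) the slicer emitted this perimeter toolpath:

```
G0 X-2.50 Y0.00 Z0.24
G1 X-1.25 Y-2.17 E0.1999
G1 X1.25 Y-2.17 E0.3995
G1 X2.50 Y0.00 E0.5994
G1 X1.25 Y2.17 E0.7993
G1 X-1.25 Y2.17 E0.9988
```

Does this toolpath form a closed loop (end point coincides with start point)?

Start point (G0): (-2.50, 0.00). End point (last G1): the path does not return to the start — open.

no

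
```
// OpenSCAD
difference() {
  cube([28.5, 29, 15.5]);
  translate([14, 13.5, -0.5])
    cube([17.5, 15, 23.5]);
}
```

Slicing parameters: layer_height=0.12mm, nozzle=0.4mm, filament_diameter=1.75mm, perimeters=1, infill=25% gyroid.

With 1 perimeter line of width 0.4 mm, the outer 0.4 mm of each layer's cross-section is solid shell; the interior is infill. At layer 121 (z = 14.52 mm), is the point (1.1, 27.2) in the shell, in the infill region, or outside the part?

At z = 14.52 mm: the cube is present — its section is the full 28.5×29 rectangle; the cube at (14, 13.5) is present — its section is the full 17.5×15 rectangle; After the difference (first − rest): starting from the 28.5×29 cube, the 17.5×15 cube at (14, 13.5) partially overlaps it — only the 217.50 mm² overlap (of its 262.50 mm²) is removed, clipping the outline — 1 connected region. Overall, the cross-section is a single solid region. The nearest boundary edge runs (0.00, 0.00)→(0.00, 29.00); distance from the point to it = 1.10 mm. The point is inside the cross-section and 1.10 mm from the nearest boundary — more than the 0.4 mm shell width (1 × 0.4), so it's in the infill interior.

infill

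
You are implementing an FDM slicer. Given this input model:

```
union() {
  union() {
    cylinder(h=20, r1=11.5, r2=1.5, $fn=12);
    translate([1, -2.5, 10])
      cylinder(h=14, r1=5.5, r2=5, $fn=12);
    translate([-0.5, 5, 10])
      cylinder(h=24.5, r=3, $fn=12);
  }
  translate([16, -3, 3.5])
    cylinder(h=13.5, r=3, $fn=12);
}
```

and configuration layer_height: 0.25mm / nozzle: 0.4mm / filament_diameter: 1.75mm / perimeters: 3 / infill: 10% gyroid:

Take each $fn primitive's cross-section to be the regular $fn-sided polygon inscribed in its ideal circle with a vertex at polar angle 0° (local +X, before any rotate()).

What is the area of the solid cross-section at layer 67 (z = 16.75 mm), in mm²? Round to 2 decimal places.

137.00 mm²

At z = 16.75 mm: the cone: at t=0.838 of its height the radius interpolates to r₁+(r₂−r₁)t = 3.125, giving a regular 12-gon of that circumradius (area = (12/2)·3.125²·sin(360°/12) = 29.30 mm²); the cone at (1, -2.5) contributes a regular 12-gon of circumradius 5.259 (interpolated between r1=5.5 and r2=5 at t=0.482) (area = (12/2)·5.259²·sin(360°/12) = 82.97 mm²); the r=3 cylinder at (-0.5, 5) contributes a regular 12-gon of circumradius 3 (area = (12/2)·3.000²·sin(360°/12) = 27.00 mm²); Combining (union): the regions partially overlap — summed areas 139.27 mm² minus the doubly-counted overlap 29.27 mm² gives 110.00 mm² — area = 110.00 mm²; the cylinder at (16, -3): section is a regular 12-gon, circumradius r=3 (area = (12/2)·3.000²·sin(360°/12) = 27.00 mm²); Merging all regions: the 2 present regions are separate (no shared area or edge), so areas and boundary lengths simply add and each stays a separate island — area = 137.00 mm². Overall, the cross-section has 2 separate islands. Net area = 137.00 mm².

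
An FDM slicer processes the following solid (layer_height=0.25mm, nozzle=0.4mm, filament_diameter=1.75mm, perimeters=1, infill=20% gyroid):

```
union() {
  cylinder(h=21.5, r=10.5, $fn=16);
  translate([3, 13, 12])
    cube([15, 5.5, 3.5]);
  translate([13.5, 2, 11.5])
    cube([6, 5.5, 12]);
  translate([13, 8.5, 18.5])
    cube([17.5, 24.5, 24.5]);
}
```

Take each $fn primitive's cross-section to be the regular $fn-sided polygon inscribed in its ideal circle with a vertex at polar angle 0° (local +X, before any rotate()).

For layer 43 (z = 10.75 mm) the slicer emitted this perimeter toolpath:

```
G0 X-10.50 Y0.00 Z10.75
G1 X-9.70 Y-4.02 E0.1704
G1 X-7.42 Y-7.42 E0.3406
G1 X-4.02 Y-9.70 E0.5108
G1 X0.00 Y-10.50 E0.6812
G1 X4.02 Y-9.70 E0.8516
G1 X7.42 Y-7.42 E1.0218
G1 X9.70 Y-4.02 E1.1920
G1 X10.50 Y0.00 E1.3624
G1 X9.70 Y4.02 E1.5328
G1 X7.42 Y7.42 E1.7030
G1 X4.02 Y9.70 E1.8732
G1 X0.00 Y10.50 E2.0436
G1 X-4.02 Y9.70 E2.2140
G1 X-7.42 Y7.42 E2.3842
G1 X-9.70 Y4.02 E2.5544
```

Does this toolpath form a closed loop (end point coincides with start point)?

no

Start point (G0): (-10.50, 0.00). End point (last G1): the path does not return to the start — open.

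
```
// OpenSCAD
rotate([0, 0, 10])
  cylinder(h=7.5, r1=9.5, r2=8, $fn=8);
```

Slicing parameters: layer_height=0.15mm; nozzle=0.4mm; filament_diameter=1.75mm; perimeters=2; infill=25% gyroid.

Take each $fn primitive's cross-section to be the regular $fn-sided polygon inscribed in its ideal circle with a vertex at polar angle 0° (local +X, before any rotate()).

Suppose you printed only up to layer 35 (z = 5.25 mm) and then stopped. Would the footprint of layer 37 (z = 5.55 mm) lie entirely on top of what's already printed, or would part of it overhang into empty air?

Compare the two slices. At z = 5.25: the cone: at t=0.700 of its height the radius interpolates to r₁+(r₂−r₁)t = 8.450, giving a regular 8-gon of that circumradius (area = (8/2)·8.450²·sin(360°/8) = 201.96 mm²); (rotated 10° about Z; rotation is an isometry so areas/perimeters/island counts are preserved). At z = 5.55: the cone (r1=9.5→r2=8) has section circumradius 8.390 here — a regular 8-gon (area = (8/2)·8.390²·sin(360°/8) = 199.10 mm²); (whole slice rotated 10° about Z — lengths, areas and connectivity unchanged). Checking containment: the cross-section at z = 5.55 is a subset of the cross-section at z = 5.25.

entirely on top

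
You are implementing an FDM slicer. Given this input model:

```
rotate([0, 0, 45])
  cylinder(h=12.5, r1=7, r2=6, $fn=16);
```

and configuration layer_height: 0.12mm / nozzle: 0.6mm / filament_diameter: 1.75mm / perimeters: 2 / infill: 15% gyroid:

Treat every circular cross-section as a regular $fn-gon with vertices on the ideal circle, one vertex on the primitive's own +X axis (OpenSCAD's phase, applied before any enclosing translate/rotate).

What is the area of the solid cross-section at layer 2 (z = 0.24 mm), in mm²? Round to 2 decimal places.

149.19 mm²

At z = 0.24 mm: the cone: at t=0.019 of its height the radius interpolates to r₁+(r₂−r₁)t = 6.981, giving a regular 16-gon of that circumradius (area = (16/2)·6.981²·sin(360°/16) = 149.19 mm²); (rotated 45° about Z; rotation is an isometry so areas/perimeters/island counts are preserved). Overall, the cross-section is a single solid region. Net area = 149.19 mm².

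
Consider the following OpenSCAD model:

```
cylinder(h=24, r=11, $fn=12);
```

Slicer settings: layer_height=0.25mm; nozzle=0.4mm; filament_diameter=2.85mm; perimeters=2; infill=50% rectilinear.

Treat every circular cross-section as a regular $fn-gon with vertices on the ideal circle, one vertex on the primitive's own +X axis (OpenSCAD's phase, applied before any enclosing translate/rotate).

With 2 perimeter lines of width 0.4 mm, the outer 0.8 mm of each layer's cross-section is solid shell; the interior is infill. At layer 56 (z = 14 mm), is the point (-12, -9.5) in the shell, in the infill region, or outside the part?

outside

At z = 14 mm: the r=11 cylinder gives a regular 12-gon of circumradius 11 (constant along its height). Overall, the cross-section is a single solid region. The nearest boundary edge runs (-9.53, -5.50)→(-5.50, -9.53); distance from the point to it = 4.58 mm. The point is not inside any of the regions above, so it lies outside the cross-section (4.58 mm from the nearest boundary).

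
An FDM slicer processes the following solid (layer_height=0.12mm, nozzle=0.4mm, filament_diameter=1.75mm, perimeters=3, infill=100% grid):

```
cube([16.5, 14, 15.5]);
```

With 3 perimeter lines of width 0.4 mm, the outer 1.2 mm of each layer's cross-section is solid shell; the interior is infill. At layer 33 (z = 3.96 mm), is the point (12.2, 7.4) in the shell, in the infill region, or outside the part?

At z = 3.96 mm: the cube (footprint 16.5×14) is included at this height. Overall, the cross-section is a single solid region. The nearest boundary edge runs (16.50, 0.00)→(16.50, 14.00); distance from the point to it = 4.30 mm. The point is inside the cross-section and 4.30 mm from the nearest boundary — more than the 1.2 mm shell width (3 × 0.4), so it's in the infill interior.

infill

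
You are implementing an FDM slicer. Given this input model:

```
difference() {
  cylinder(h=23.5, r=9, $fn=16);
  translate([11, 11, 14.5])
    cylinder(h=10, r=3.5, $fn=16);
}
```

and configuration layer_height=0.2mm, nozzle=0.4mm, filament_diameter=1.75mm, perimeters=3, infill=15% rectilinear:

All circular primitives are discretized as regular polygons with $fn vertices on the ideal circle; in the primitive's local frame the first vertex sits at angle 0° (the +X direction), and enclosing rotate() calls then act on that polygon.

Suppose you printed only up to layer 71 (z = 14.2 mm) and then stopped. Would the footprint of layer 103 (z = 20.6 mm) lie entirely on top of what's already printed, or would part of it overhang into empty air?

Compare the two slices. At z = 14.2: the r=9 cylinder gives a regular 16-gon of circumradius 9 (constant along its height) (area = (16/2)·9.000²·sin(360°/16) = 247.98 mm²); the cylinder at (11, 11) is absent (z outside [14.5, 24.5]); Taking the first minus the rest: none of the subtracted shapes is present at this height, so the r=9 cylinder is unchanged — area = 247.98 mm². At z = 20.6: the r=9 cylinder gives a regular 16-gon of circumradius 9 (constant along its height) (area = (16/2)·9.000²·sin(360°/16) = 247.98 mm²); the cylinder at (11, 11): section is a regular 16-gon, circumradius r=3.5 (area = (16/2)·3.500²·sin(360°/16) = 37.50 mm²); Taking the first minus the rest: starting from the r=9 cylinder (247.98 mm²), the r=3.5 cylinder at (11, 11) misses the remaining region (no effect) — area = 247.98 mm². Checking containment: the cross-section at z = 20.6 is a subset of the cross-section at z = 14.2.

entirely on top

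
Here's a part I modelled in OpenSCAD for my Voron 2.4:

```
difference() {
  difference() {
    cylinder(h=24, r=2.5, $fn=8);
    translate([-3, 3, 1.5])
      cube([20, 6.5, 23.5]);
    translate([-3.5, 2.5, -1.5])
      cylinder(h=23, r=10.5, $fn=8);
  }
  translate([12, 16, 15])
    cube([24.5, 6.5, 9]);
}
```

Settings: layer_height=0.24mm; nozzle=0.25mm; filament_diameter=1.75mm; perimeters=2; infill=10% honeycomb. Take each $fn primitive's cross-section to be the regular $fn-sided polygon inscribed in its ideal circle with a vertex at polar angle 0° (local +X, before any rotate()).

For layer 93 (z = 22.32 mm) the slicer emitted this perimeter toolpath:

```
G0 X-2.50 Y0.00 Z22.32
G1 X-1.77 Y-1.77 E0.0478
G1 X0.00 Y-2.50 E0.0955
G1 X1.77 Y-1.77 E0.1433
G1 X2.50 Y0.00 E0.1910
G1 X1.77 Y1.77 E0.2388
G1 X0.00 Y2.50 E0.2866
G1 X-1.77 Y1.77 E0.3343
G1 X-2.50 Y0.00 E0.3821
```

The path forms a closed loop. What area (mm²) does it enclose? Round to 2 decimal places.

Apply the shoelace formula to the sequence of (X, Y) vertices; enclosed area = 17.70 mm².

17.70 mm²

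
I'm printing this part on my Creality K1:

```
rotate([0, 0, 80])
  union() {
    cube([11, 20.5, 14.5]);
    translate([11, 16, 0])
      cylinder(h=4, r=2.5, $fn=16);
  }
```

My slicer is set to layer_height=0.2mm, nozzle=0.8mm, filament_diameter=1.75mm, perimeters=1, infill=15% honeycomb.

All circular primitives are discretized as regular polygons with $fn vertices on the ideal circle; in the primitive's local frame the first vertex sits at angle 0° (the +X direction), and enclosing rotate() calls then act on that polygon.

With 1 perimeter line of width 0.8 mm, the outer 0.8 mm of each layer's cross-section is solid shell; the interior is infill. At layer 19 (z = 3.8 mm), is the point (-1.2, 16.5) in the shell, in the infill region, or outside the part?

outside

At z = 3.8 mm: the 11×20.5 cube contributes its full rectangle; the r=2.5 cylinder at (11, 16) gives a regular 16-gon of circumradius 2.5 (constant along its height); Combining (union): the regions partially overlap (shared area 9.57 mm²), so overlapping operands fuse into one piece — 1 connected region; (whole slice rotated 80° about Z — lengths, areas and connectivity unchanged). Overall, the cross-section is a single solid region. Undo the 80° rotation: the query point maps to (16.041, 4.047) in the un-rotated model frame. The nearest boundary edge runs (11.00, 13.50)→(11.00, 0.00); distance from the point to it = 5.04 mm. The point is not inside any of the regions above, so it lies outside the cross-section (5.04 mm from the nearest boundary).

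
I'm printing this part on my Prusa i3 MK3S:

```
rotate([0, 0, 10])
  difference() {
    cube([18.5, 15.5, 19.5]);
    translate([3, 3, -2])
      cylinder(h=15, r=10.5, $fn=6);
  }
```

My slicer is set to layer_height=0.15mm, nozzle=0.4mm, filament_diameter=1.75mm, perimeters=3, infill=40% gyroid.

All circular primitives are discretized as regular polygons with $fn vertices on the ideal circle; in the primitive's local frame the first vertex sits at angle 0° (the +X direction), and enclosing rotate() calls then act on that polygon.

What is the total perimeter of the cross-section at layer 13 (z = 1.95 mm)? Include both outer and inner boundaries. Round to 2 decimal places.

At z = 1.95 mm: the 18.5×15.5 cube contributes its full rectangle (perimeter 68.00 mm); the r=10.5 cylinder at (3, 3) contributes a regular 6-gon of circumradius 10.5 (perimeter = 2·6·10.500·sin(180°/6) = 63.00 mm); After the difference (first − rest): starting from the 18.5×15.5 cube, the r=10.5 cylinder at (3, 3) partially overlaps it — only the 136.79 mm² overlap (of its 286.44 mm²) is removed, clipping the outline — boundary = 66.35 mm; (whole slice rotated 10° about Z — lengths, areas and connectivity unchanged). Overall, the cross-section is a single solid region. Total boundary length (outer) = 66.35 mm.

66.35 mm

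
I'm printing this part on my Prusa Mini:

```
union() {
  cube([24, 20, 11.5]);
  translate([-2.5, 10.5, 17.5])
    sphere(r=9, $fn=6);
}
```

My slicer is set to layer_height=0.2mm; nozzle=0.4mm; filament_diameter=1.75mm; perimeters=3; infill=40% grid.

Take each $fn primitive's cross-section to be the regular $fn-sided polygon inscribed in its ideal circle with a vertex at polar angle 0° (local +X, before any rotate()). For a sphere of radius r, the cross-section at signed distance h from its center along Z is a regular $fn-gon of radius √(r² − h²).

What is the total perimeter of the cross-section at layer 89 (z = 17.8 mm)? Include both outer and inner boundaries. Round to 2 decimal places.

At z = 17.8 mm: the cube does not reach this height (z outside [0, 11.5]); the r=9 sphere at (-2.5, 10.5) contributes a regular 6-gon of circumradius √(9²−0.3²) = 8.995 (perimeter = 2·6·8.995·sin(180°/6) = 53.97 mm); Taking the union: only the r=9 sphere at (-2.5, 10.5) is present, so the union is just that shape — boundary = 53.97 mm. Overall, the cross-section is a single solid region. Total boundary length (outer) = 53.97 mm.

53.97 mm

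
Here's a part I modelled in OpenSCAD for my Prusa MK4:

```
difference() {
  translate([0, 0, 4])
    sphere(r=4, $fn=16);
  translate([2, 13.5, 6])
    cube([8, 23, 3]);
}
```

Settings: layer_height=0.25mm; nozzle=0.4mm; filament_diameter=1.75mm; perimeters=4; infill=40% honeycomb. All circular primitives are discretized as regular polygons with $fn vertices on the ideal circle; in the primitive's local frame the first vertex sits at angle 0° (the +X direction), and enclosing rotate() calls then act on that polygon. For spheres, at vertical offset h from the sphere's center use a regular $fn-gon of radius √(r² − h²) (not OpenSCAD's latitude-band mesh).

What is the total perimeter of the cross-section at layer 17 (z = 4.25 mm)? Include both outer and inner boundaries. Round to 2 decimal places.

24.92 mm

At z = 4.25 mm: the r=4 sphere contributes a regular 16-gon of circumradius √(4²−0.25²) = 3.992 (perimeter = 2·16·3.992·sin(180°/16) = 24.92 mm); the cube at (2, 13.5) does not reach this height (z outside [6, 9]); Taking the first minus the rest: none of the subtracted shapes is present at this height, so the r=4 sphere is unchanged — boundary = 24.92 mm. Overall, the cross-section is a single solid region. Total boundary length (outer) = 24.92 mm.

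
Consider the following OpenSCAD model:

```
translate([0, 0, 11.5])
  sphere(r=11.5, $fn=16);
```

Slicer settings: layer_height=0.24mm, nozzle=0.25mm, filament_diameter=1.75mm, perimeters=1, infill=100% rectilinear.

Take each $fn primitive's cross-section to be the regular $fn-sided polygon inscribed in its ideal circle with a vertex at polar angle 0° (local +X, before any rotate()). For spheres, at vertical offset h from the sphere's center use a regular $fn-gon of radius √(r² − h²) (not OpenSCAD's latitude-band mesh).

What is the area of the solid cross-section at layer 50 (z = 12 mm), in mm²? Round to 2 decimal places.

At z = 12 mm: the sphere: section is a regular 16-gon, circumradius = √(r²−h²) = √(11.5²−0.5²) = 11.489 (area = (16/2)·11.489²·sin(360°/16) = 404.11 mm²). Overall, the cross-section is a single solid region. Net area = 404.11 mm².

404.11 mm²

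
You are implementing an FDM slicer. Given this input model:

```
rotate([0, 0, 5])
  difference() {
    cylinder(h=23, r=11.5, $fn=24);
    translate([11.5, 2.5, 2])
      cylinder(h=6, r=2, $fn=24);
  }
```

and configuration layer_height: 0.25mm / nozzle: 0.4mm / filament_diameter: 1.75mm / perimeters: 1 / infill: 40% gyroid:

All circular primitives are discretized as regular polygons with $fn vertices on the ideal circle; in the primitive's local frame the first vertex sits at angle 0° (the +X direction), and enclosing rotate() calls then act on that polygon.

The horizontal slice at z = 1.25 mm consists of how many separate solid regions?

At z = 1.25 mm: the cylinder: section is a regular 24-gon, circumradius r=11.5; the cylinder at (11.5, 2.5) is absent (z outside [2, 8]); After the difference (first − rest): none of the subtracted shapes is present at this height, so the r=11.5 cylinder is unchanged — 1 connected region; (whole slice rotated 5° about Z — lengths, areas and connectivity unchanged). The result has 1 disconnected region.

1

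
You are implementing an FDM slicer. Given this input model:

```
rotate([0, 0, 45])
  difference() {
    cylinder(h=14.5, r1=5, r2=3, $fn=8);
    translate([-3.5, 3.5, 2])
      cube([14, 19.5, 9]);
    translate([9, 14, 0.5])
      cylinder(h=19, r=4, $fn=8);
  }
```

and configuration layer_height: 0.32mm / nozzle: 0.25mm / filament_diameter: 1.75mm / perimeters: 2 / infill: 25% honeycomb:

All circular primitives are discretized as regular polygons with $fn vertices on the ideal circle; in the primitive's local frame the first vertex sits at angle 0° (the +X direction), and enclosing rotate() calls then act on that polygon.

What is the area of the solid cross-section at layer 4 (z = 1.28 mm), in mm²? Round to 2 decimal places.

65.81 mm²

At z = 1.28 mm: the cone (r1=5→r2=3) has section circumradius 4.823 here — a regular 8-gon (area = (8/2)·4.823²·sin(360°/8) = 65.81 mm²); the cube at (-3.5, 3.5) does not reach this height (z outside [2, 11]); the cylinder at (9, 14): section is a regular 8-gon, circumradius r=4 (area = (8/2)·4.000²·sin(360°/8) = 45.25 mm²); After the difference (first − rest): starting from the cone (65.81 mm²), the r=4 cylinder at (9, 14) misses the remaining region (no effect) — area = 65.81 mm²; (rotated 45° about Z; rotation is an isometry so areas/perimeters/island counts are preserved). Overall, the cross-section is a single solid region. Net area = 65.81 mm².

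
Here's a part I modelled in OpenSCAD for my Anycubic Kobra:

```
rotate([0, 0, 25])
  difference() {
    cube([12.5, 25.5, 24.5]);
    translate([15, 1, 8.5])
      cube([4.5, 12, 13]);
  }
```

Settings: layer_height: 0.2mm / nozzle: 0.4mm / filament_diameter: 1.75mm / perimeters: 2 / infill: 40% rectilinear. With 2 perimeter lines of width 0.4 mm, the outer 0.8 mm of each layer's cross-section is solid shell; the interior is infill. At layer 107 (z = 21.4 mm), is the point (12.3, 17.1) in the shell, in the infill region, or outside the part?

outside

At z = 21.4 mm: the 12.5×25.5 cube contributes its full rectangle; the cube at (15, 1) is present — its section is the full 4.5×12 rectangle; After the difference (first − rest): starting from the 12.5×25.5 cube, the 4.5×12 cube at (15, 1) misses the remaining region (no effect) — 1 connected region; (whole slice rotated 25° about Z — lengths, areas and connectivity unchanged). Overall, the cross-section is a single solid region. Undo the 25° rotation: the query point maps to (18.374, 10.300) in the un-rotated model frame. The nearest boundary edge runs (12.50, 25.50)→(12.50, 0.00); distance from the point to it = 5.87 mm. The point is not inside any of the regions above, so it lies outside the cross-section (5.87 mm from the nearest boundary).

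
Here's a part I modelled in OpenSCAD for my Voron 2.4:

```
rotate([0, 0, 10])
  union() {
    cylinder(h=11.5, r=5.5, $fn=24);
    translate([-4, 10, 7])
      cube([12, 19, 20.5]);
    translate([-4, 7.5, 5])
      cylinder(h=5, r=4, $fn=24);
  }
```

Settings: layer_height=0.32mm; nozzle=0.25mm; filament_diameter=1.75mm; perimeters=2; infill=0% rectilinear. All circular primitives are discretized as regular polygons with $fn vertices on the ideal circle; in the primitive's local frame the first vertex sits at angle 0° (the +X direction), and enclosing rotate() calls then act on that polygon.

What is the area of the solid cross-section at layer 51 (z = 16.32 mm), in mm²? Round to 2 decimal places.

228.00 mm²

At z = 16.32 mm: the cylinder is absent (z outside [0, 11.5]); the cube at (-4, 10) is present — its section is the full 12×19 rectangle (area 228.00 mm²); the cylinder at (-4, 7.5) is not intersected at this z (z outside [5, 10]); Taking the union: only the 12×19 cube at (-4, 10) is present, so the union is just that shape — area = 228.00 mm²; (whole slice rotated 10° about Z — lengths, areas and connectivity unchanged). Overall, the cross-section is a single solid region. Net area = 228.00 mm².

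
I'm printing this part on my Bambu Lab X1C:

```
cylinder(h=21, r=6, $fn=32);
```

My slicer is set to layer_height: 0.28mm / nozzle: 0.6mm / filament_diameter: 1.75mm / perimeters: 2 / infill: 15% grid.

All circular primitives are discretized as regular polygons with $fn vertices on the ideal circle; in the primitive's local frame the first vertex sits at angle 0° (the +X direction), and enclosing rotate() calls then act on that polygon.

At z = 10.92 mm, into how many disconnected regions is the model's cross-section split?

1

At z = 10.92 mm: the r=6 cylinder contributes a regular 32-gon of circumradius 6. The result has 1 disconnected region.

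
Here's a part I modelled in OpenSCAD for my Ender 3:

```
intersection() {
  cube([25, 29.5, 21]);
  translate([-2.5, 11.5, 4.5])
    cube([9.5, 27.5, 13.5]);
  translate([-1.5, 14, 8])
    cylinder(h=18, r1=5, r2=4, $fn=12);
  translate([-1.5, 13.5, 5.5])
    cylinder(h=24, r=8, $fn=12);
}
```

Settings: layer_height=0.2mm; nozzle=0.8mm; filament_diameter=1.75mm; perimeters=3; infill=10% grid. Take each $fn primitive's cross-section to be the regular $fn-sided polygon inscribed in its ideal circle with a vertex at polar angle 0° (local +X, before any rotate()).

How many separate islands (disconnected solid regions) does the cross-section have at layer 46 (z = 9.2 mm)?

At z = 9.2 mm: the cube is present — its section is the full 25×29.5 rectangle; the cube at (-2.5, 11.5) (footprint 9.5×27.5) is included at this height; the cone at (-1.5, 14) (r1=5→r2=4) has section circumradius 4.933 here — a regular 12-gon; the cylinder at (-1.5, 13.5): section is a regular 12-gon, circumradius r=8; Taking the intersection: the 9.5×27.5 cube at (-2.5, 11.5) partially overlaps the 25×29.5 cube; clipping to the common part keeps 126.00 mm²; the cone at (-1.5, 14) partially overlaps the running intersection; clipping to the common part keeps 18.90 mm²; the running intersection lies inside the r=8 cylinder at (-1.5, 13.5), so it is kept whole — 1 connected region. Overall, the cross-section is a single solid region. Island count = 1.

1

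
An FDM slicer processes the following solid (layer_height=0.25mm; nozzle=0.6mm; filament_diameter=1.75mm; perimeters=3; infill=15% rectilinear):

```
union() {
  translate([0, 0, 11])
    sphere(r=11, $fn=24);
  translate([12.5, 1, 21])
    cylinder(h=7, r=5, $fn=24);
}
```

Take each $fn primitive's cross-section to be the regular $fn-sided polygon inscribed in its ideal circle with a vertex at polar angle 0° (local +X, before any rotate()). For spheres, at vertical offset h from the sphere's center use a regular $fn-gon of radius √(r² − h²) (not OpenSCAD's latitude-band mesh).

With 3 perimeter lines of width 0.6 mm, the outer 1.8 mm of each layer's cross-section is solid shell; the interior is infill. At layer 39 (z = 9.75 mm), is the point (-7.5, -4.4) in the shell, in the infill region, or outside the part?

infill

At z = 9.75 mm: the r=11 sphere slices to a regular 24-gon of circumradius 10.929 (√(r²−h²) with h=1.25 from center); the cylinder at (12.5, 1) is not intersected at this z (z outside [21, 28]); Combining (union): only the r=11 sphere is present, so the union is just that shape — 1 connected region. Overall, the cross-section is a single solid region. The nearest boundary edge runs (-9.46, -5.46)→(-7.73, -7.73); distance from the point to it = 2.21 mm. The point is inside the cross-section and 2.21 mm from the nearest boundary — more than the 1.8 mm shell width (3 × 0.6), so it's in the infill interior.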